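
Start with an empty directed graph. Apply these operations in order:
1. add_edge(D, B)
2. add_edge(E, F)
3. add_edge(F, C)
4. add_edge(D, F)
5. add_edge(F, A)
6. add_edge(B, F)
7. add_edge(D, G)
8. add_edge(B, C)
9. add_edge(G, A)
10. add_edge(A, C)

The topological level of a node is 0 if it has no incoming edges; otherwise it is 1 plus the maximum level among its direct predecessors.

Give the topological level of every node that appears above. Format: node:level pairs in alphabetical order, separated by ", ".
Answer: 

Op 1: add_edge(D, B). Edges now: 1
Op 2: add_edge(E, F). Edges now: 2
Op 3: add_edge(F, C). Edges now: 3
Op 4: add_edge(D, F). Edges now: 4
Op 5: add_edge(F, A). Edges now: 5
Op 6: add_edge(B, F). Edges now: 6
Op 7: add_edge(D, G). Edges now: 7
Op 8: add_edge(B, C). Edges now: 8
Op 9: add_edge(G, A). Edges now: 9
Op 10: add_edge(A, C). Edges now: 10
Compute levels (Kahn BFS):
  sources (in-degree 0): D, E
  process D: level=0
    D->B: in-degree(B)=0, level(B)=1, enqueue
    D->F: in-degree(F)=2, level(F)>=1
    D->G: in-degree(G)=0, level(G)=1, enqueue
  process E: level=0
    E->F: in-degree(F)=1, level(F)>=1
  process B: level=1
    B->C: in-degree(C)=2, level(C)>=2
    B->F: in-degree(F)=0, level(F)=2, enqueue
  process G: level=1
    G->A: in-degree(A)=1, level(A)>=2
  process F: level=2
    F->A: in-degree(A)=0, level(A)=3, enqueue
    F->C: in-degree(C)=1, level(C)>=3
  process A: level=3
    A->C: in-degree(C)=0, level(C)=4, enqueue
  process C: level=4
All levels: A:3, B:1, C:4, D:0, E:0, F:2, G:1

Answer: A:3, B:1, C:4, D:0, E:0, F:2, G:1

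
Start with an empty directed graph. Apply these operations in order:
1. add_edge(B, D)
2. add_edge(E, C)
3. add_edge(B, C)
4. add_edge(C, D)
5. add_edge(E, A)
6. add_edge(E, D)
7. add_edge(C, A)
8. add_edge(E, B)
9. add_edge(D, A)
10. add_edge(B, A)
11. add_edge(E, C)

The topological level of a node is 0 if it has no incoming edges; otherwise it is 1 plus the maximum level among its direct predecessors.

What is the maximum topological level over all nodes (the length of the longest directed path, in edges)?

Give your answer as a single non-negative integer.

Answer: 4

Derivation:
Op 1: add_edge(B, D). Edges now: 1
Op 2: add_edge(E, C). Edges now: 2
Op 3: add_edge(B, C). Edges now: 3
Op 4: add_edge(C, D). Edges now: 4
Op 5: add_edge(E, A). Edges now: 5
Op 6: add_edge(E, D). Edges now: 6
Op 7: add_edge(C, A). Edges now: 7
Op 8: add_edge(E, B). Edges now: 8
Op 9: add_edge(D, A). Edges now: 9
Op 10: add_edge(B, A). Edges now: 10
Op 11: add_edge(E, C) (duplicate, no change). Edges now: 10
Compute levels (Kahn BFS):
  sources (in-degree 0): E
  process E: level=0
    E->A: in-degree(A)=3, level(A)>=1
    E->B: in-degree(B)=0, level(B)=1, enqueue
    E->C: in-degree(C)=1, level(C)>=1
    E->D: in-degree(D)=2, level(D)>=1
  process B: level=1
    B->A: in-degree(A)=2, level(A)>=2
    B->C: in-degree(C)=0, level(C)=2, enqueue
    B->D: in-degree(D)=1, level(D)>=2
  process C: level=2
    C->A: in-degree(A)=1, level(A)>=3
    C->D: in-degree(D)=0, level(D)=3, enqueue
  process D: level=3
    D->A: in-degree(A)=0, level(A)=4, enqueue
  process A: level=4
All levels: A:4, B:1, C:2, D:3, E:0
max level = 4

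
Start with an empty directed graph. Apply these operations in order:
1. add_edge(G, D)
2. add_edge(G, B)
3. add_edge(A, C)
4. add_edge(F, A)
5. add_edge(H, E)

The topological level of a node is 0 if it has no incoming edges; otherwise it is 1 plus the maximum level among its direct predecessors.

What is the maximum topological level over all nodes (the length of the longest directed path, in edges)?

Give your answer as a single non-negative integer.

Answer: 2

Derivation:
Op 1: add_edge(G, D). Edges now: 1
Op 2: add_edge(G, B). Edges now: 2
Op 3: add_edge(A, C). Edges now: 3
Op 4: add_edge(F, A). Edges now: 4
Op 5: add_edge(H, E). Edges now: 5
Compute levels (Kahn BFS):
  sources (in-degree 0): F, G, H
  process F: level=0
    F->A: in-degree(A)=0, level(A)=1, enqueue
  process G: level=0
    G->B: in-degree(B)=0, level(B)=1, enqueue
    G->D: in-degree(D)=0, level(D)=1, enqueue
  process H: level=0
    H->E: in-degree(E)=0, level(E)=1, enqueue
  process A: level=1
    A->C: in-degree(C)=0, level(C)=2, enqueue
  process B: level=1
  process D: level=1
  process E: level=1
  process C: level=2
All levels: A:1, B:1, C:2, D:1, E:1, F:0, G:0, H:0
max level = 2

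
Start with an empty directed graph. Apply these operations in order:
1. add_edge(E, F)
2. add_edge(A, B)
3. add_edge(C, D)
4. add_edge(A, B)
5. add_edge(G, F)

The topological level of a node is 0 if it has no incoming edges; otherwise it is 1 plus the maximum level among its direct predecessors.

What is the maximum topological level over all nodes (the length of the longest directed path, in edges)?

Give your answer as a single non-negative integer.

Op 1: add_edge(E, F). Edges now: 1
Op 2: add_edge(A, B). Edges now: 2
Op 3: add_edge(C, D). Edges now: 3
Op 4: add_edge(A, B) (duplicate, no change). Edges now: 3
Op 5: add_edge(G, F). Edges now: 4
Compute levels (Kahn BFS):
  sources (in-degree 0): A, C, E, G
  process A: level=0
    A->B: in-degree(B)=0, level(B)=1, enqueue
  process C: level=0
    C->D: in-degree(D)=0, level(D)=1, enqueue
  process E: level=0
    E->F: in-degree(F)=1, level(F)>=1
  process G: level=0
    G->F: in-degree(F)=0, level(F)=1, enqueue
  process B: level=1
  process D: level=1
  process F: level=1
All levels: A:0, B:1, C:0, D:1, E:0, F:1, G:0
max level = 1

Answer: 1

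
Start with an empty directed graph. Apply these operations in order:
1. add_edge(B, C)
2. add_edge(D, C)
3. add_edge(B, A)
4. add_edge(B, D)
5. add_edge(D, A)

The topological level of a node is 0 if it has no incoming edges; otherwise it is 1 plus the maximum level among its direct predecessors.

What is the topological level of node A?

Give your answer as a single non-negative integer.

Answer: 2

Derivation:
Op 1: add_edge(B, C). Edges now: 1
Op 2: add_edge(D, C). Edges now: 2
Op 3: add_edge(B, A). Edges now: 3
Op 4: add_edge(B, D). Edges now: 4
Op 5: add_edge(D, A). Edges now: 5
Compute levels (Kahn BFS):
  sources (in-degree 0): B
  process B: level=0
    B->A: in-degree(A)=1, level(A)>=1
    B->C: in-degree(C)=1, level(C)>=1
    B->D: in-degree(D)=0, level(D)=1, enqueue
  process D: level=1
    D->A: in-degree(A)=0, level(A)=2, enqueue
    D->C: in-degree(C)=0, level(C)=2, enqueue
  process A: level=2
  process C: level=2
All levels: A:2, B:0, C:2, D:1
level(A) = 2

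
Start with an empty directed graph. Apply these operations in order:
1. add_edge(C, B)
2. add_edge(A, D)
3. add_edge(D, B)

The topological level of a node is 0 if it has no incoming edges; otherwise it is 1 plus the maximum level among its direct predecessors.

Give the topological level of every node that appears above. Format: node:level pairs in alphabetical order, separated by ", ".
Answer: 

Op 1: add_edge(C, B). Edges now: 1
Op 2: add_edge(A, D). Edges now: 2
Op 3: add_edge(D, B). Edges now: 3
Compute levels (Kahn BFS):
  sources (in-degree 0): A, C
  process A: level=0
    A->D: in-degree(D)=0, level(D)=1, enqueue
  process C: level=0
    C->B: in-degree(B)=1, level(B)>=1
  process D: level=1
    D->B: in-degree(B)=0, level(B)=2, enqueue
  process B: level=2
All levels: A:0, B:2, C:0, D:1

Answer: A:0, B:2, C:0, D:1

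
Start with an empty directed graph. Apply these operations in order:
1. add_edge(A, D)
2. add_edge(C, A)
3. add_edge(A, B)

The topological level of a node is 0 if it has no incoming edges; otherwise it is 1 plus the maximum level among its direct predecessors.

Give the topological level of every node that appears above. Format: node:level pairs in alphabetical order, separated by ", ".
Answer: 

Op 1: add_edge(A, D). Edges now: 1
Op 2: add_edge(C, A). Edges now: 2
Op 3: add_edge(A, B). Edges now: 3
Compute levels (Kahn BFS):
  sources (in-degree 0): C
  process C: level=0
    C->A: in-degree(A)=0, level(A)=1, enqueue
  process A: level=1
    A->B: in-degree(B)=0, level(B)=2, enqueue
    A->D: in-degree(D)=0, level(D)=2, enqueue
  process B: level=2
  process D: level=2
All levels: A:1, B:2, C:0, D:2

Answer: A:1, B:2, C:0, D:2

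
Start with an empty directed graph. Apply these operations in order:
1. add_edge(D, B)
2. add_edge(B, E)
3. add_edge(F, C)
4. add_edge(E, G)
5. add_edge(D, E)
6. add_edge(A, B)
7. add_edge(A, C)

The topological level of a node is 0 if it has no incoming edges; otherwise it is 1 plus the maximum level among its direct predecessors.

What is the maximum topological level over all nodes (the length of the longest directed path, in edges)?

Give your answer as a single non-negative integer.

Answer: 3

Derivation:
Op 1: add_edge(D, B). Edges now: 1
Op 2: add_edge(B, E). Edges now: 2
Op 3: add_edge(F, C). Edges now: 3
Op 4: add_edge(E, G). Edges now: 4
Op 5: add_edge(D, E). Edges now: 5
Op 6: add_edge(A, B). Edges now: 6
Op 7: add_edge(A, C). Edges now: 7
Compute levels (Kahn BFS):
  sources (in-degree 0): A, D, F
  process A: level=0
    A->B: in-degree(B)=1, level(B)>=1
    A->C: in-degree(C)=1, level(C)>=1
  process D: level=0
    D->B: in-degree(B)=0, level(B)=1, enqueue
    D->E: in-degree(E)=1, level(E)>=1
  process F: level=0
    F->C: in-degree(C)=0, level(C)=1, enqueue
  process B: level=1
    B->E: in-degree(E)=0, level(E)=2, enqueue
  process C: level=1
  process E: level=2
    E->G: in-degree(G)=0, level(G)=3, enqueue
  process G: level=3
All levels: A:0, B:1, C:1, D:0, E:2, F:0, G:3
max level = 3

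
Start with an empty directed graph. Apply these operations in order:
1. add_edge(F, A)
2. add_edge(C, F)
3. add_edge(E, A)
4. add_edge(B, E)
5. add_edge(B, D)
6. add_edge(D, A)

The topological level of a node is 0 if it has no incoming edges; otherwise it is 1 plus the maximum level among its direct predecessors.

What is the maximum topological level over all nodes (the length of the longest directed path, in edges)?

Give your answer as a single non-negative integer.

Answer: 2

Derivation:
Op 1: add_edge(F, A). Edges now: 1
Op 2: add_edge(C, F). Edges now: 2
Op 3: add_edge(E, A). Edges now: 3
Op 4: add_edge(B, E). Edges now: 4
Op 5: add_edge(B, D). Edges now: 5
Op 6: add_edge(D, A). Edges now: 6
Compute levels (Kahn BFS):
  sources (in-degree 0): B, C
  process B: level=0
    B->D: in-degree(D)=0, level(D)=1, enqueue
    B->E: in-degree(E)=0, level(E)=1, enqueue
  process C: level=0
    C->F: in-degree(F)=0, level(F)=1, enqueue
  process D: level=1
    D->A: in-degree(A)=2, level(A)>=2
  process E: level=1
    E->A: in-degree(A)=1, level(A)>=2
  process F: level=1
    F->A: in-degree(A)=0, level(A)=2, enqueue
  process A: level=2
All levels: A:2, B:0, C:0, D:1, E:1, F:1
max level = 2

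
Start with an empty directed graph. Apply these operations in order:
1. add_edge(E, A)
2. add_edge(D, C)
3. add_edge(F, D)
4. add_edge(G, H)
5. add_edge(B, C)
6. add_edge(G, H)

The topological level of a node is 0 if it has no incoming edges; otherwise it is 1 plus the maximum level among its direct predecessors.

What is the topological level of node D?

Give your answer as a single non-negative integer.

Op 1: add_edge(E, A). Edges now: 1
Op 2: add_edge(D, C). Edges now: 2
Op 3: add_edge(F, D). Edges now: 3
Op 4: add_edge(G, H). Edges now: 4
Op 5: add_edge(B, C). Edges now: 5
Op 6: add_edge(G, H) (duplicate, no change). Edges now: 5
Compute levels (Kahn BFS):
  sources (in-degree 0): B, E, F, G
  process B: level=0
    B->C: in-degree(C)=1, level(C)>=1
  process E: level=0
    E->A: in-degree(A)=0, level(A)=1, enqueue
  process F: level=0
    F->D: in-degree(D)=0, level(D)=1, enqueue
  process G: level=0
    G->H: in-degree(H)=0, level(H)=1, enqueue
  process A: level=1
  process D: level=1
    D->C: in-degree(C)=0, level(C)=2, enqueue
  process H: level=1
  process C: level=2
All levels: A:1, B:0, C:2, D:1, E:0, F:0, G:0, H:1
level(D) = 1

Answer: 1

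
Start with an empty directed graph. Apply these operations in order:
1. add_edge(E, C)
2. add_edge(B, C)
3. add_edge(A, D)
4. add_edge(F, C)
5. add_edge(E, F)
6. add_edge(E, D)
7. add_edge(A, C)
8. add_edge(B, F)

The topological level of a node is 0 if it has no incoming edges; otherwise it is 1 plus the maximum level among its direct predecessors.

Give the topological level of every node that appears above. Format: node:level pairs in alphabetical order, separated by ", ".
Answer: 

Answer: A:0, B:0, C:2, D:1, E:0, F:1

Derivation:
Op 1: add_edge(E, C). Edges now: 1
Op 2: add_edge(B, C). Edges now: 2
Op 3: add_edge(A, D). Edges now: 3
Op 4: add_edge(F, C). Edges now: 4
Op 5: add_edge(E, F). Edges now: 5
Op 6: add_edge(E, D). Edges now: 6
Op 7: add_edge(A, C). Edges now: 7
Op 8: add_edge(B, F). Edges now: 8
Compute levels (Kahn BFS):
  sources (in-degree 0): A, B, E
  process A: level=0
    A->C: in-degree(C)=3, level(C)>=1
    A->D: in-degree(D)=1, level(D)>=1
  process B: level=0
    B->C: in-degree(C)=2, level(C)>=1
    B->F: in-degree(F)=1, level(F)>=1
  process E: level=0
    E->C: in-degree(C)=1, level(C)>=1
    E->D: in-degree(D)=0, level(D)=1, enqueue
    E->F: in-degree(F)=0, level(F)=1, enqueue
  process D: level=1
  process F: level=1
    F->C: in-degree(C)=0, level(C)=2, enqueue
  process C: level=2
All levels: A:0, B:0, C:2, D:1, E:0, F:1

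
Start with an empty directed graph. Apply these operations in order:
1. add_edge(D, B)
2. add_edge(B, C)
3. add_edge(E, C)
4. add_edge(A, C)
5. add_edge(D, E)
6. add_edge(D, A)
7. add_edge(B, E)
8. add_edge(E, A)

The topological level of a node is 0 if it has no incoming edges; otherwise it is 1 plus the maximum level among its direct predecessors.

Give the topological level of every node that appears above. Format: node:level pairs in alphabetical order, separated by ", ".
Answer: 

Answer: A:3, B:1, C:4, D:0, E:2

Derivation:
Op 1: add_edge(D, B). Edges now: 1
Op 2: add_edge(B, C). Edges now: 2
Op 3: add_edge(E, C). Edges now: 3
Op 4: add_edge(A, C). Edges now: 4
Op 5: add_edge(D, E). Edges now: 5
Op 6: add_edge(D, A). Edges now: 6
Op 7: add_edge(B, E). Edges now: 7
Op 8: add_edge(E, A). Edges now: 8
Compute levels (Kahn BFS):
  sources (in-degree 0): D
  process D: level=0
    D->A: in-degree(A)=1, level(A)>=1
    D->B: in-degree(B)=0, level(B)=1, enqueue
    D->E: in-degree(E)=1, level(E)>=1
  process B: level=1
    B->C: in-degree(C)=2, level(C)>=2
    B->E: in-degree(E)=0, level(E)=2, enqueue
  process E: level=2
    E->A: in-degree(A)=0, level(A)=3, enqueue
    E->C: in-degree(C)=1, level(C)>=3
  process A: level=3
    A->C: in-degree(C)=0, level(C)=4, enqueue
  process C: level=4
All levels: A:3, B:1, C:4, D:0, E:2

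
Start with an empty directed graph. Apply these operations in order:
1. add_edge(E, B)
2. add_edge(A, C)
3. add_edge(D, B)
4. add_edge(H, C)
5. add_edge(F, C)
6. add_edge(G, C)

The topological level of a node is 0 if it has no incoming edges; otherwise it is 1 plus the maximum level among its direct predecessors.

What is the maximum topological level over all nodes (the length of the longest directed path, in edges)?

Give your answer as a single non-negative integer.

Answer: 1

Derivation:
Op 1: add_edge(E, B). Edges now: 1
Op 2: add_edge(A, C). Edges now: 2
Op 3: add_edge(D, B). Edges now: 3
Op 4: add_edge(H, C). Edges now: 4
Op 5: add_edge(F, C). Edges now: 5
Op 6: add_edge(G, C). Edges now: 6
Compute levels (Kahn BFS):
  sources (in-degree 0): A, D, E, F, G, H
  process A: level=0
    A->C: in-degree(C)=3, level(C)>=1
  process D: level=0
    D->B: in-degree(B)=1, level(B)>=1
  process E: level=0
    E->B: in-degree(B)=0, level(B)=1, enqueue
  process F: level=0
    F->C: in-degree(C)=2, level(C)>=1
  process G: level=0
    G->C: in-degree(C)=1, level(C)>=1
  process H: level=0
    H->C: in-degree(C)=0, level(C)=1, enqueue
  process B: level=1
  process C: level=1
All levels: A:0, B:1, C:1, D:0, E:0, F:0, G:0, H:0
max level = 1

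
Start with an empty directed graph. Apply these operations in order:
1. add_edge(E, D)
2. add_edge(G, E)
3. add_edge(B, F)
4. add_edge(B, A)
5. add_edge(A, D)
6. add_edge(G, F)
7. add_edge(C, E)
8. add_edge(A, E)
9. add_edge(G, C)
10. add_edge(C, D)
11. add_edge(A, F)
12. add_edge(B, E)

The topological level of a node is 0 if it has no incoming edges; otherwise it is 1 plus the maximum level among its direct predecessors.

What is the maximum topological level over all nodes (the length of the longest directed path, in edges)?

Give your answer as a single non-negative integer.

Op 1: add_edge(E, D). Edges now: 1
Op 2: add_edge(G, E). Edges now: 2
Op 3: add_edge(B, F). Edges now: 3
Op 4: add_edge(B, A). Edges now: 4
Op 5: add_edge(A, D). Edges now: 5
Op 6: add_edge(G, F). Edges now: 6
Op 7: add_edge(C, E). Edges now: 7
Op 8: add_edge(A, E). Edges now: 8
Op 9: add_edge(G, C). Edges now: 9
Op 10: add_edge(C, D). Edges now: 10
Op 11: add_edge(A, F). Edges now: 11
Op 12: add_edge(B, E). Edges now: 12
Compute levels (Kahn BFS):
  sources (in-degree 0): B, G
  process B: level=0
    B->A: in-degree(A)=0, level(A)=1, enqueue
    B->E: in-degree(E)=3, level(E)>=1
    B->F: in-degree(F)=2, level(F)>=1
  process G: level=0
    G->C: in-degree(C)=0, level(C)=1, enqueue
    G->E: in-degree(E)=2, level(E)>=1
    G->F: in-degree(F)=1, level(F)>=1
  process A: level=1
    A->D: in-degree(D)=2, level(D)>=2
    A->E: in-degree(E)=1, level(E)>=2
    A->F: in-degree(F)=0, level(F)=2, enqueue
  process C: level=1
    C->D: in-degree(D)=1, level(D)>=2
    C->E: in-degree(E)=0, level(E)=2, enqueue
  process F: level=2
  process E: level=2
    E->D: in-degree(D)=0, level(D)=3, enqueue
  process D: level=3
All levels: A:1, B:0, C:1, D:3, E:2, F:2, G:0
max level = 3

Answer: 3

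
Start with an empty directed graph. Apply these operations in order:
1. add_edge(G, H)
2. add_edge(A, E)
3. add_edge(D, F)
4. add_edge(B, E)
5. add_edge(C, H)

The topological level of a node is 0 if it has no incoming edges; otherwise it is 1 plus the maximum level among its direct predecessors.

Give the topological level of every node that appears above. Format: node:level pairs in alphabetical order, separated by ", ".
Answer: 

Answer: A:0, B:0, C:0, D:0, E:1, F:1, G:0, H:1

Derivation:
Op 1: add_edge(G, H). Edges now: 1
Op 2: add_edge(A, E). Edges now: 2
Op 3: add_edge(D, F). Edges now: 3
Op 4: add_edge(B, E). Edges now: 4
Op 5: add_edge(C, H). Edges now: 5
Compute levels (Kahn BFS):
  sources (in-degree 0): A, B, C, D, G
  process A: level=0
    A->E: in-degree(E)=1, level(E)>=1
  process B: level=0
    B->E: in-degree(E)=0, level(E)=1, enqueue
  process C: level=0
    C->H: in-degree(H)=1, level(H)>=1
  process D: level=0
    D->F: in-degree(F)=0, level(F)=1, enqueue
  process G: level=0
    G->H: in-degree(H)=0, level(H)=1, enqueue
  process E: level=1
  process F: level=1
  process H: level=1
All levels: A:0, B:0, C:0, D:0, E:1, F:1, G:0, H:1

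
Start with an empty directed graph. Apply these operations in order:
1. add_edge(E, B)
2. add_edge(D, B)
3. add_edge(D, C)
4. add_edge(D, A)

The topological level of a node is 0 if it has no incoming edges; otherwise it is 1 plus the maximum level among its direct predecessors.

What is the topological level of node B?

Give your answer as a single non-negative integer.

Op 1: add_edge(E, B). Edges now: 1
Op 2: add_edge(D, B). Edges now: 2
Op 3: add_edge(D, C). Edges now: 3
Op 4: add_edge(D, A). Edges now: 4
Compute levels (Kahn BFS):
  sources (in-degree 0): D, E
  process D: level=0
    D->A: in-degree(A)=0, level(A)=1, enqueue
    D->B: in-degree(B)=1, level(B)>=1
    D->C: in-degree(C)=0, level(C)=1, enqueue
  process E: level=0
    E->B: in-degree(B)=0, level(B)=1, enqueue
  process A: level=1
  process C: level=1
  process B: level=1
All levels: A:1, B:1, C:1, D:0, E:0
level(B) = 1

Answer: 1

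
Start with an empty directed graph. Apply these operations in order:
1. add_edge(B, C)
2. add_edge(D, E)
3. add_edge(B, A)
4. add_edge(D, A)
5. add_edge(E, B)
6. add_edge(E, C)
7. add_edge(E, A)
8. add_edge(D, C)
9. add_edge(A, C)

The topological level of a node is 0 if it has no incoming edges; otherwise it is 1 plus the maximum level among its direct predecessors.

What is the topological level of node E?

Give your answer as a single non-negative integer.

Op 1: add_edge(B, C). Edges now: 1
Op 2: add_edge(D, E). Edges now: 2
Op 3: add_edge(B, A). Edges now: 3
Op 4: add_edge(D, A). Edges now: 4
Op 5: add_edge(E, B). Edges now: 5
Op 6: add_edge(E, C). Edges now: 6
Op 7: add_edge(E, A). Edges now: 7
Op 8: add_edge(D, C). Edges now: 8
Op 9: add_edge(A, C). Edges now: 9
Compute levels (Kahn BFS):
  sources (in-degree 0): D
  process D: level=0
    D->A: in-degree(A)=2, level(A)>=1
    D->C: in-degree(C)=3, level(C)>=1
    D->E: in-degree(E)=0, level(E)=1, enqueue
  process E: level=1
    E->A: in-degree(A)=1, level(A)>=2
    E->B: in-degree(B)=0, level(B)=2, enqueue
    E->C: in-degree(C)=2, level(C)>=2
  process B: level=2
    B->A: in-degree(A)=0, level(A)=3, enqueue
    B->C: in-degree(C)=1, level(C)>=3
  process A: level=3
    A->C: in-degree(C)=0, level(C)=4, enqueue
  process C: level=4
All levels: A:3, B:2, C:4, D:0, E:1
level(E) = 1

Answer: 1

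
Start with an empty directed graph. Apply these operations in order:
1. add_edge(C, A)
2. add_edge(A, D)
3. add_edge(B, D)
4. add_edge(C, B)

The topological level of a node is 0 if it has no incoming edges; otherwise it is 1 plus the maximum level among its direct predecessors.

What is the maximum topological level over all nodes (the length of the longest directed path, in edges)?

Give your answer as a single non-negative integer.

Answer: 2

Derivation:
Op 1: add_edge(C, A). Edges now: 1
Op 2: add_edge(A, D). Edges now: 2
Op 3: add_edge(B, D). Edges now: 3
Op 4: add_edge(C, B). Edges now: 4
Compute levels (Kahn BFS):
  sources (in-degree 0): C
  process C: level=0
    C->A: in-degree(A)=0, level(A)=1, enqueue
    C->B: in-degree(B)=0, level(B)=1, enqueue
  process A: level=1
    A->D: in-degree(D)=1, level(D)>=2
  process B: level=1
    B->D: in-degree(D)=0, level(D)=2, enqueue
  process D: level=2
All levels: A:1, B:1, C:0, D:2
max level = 2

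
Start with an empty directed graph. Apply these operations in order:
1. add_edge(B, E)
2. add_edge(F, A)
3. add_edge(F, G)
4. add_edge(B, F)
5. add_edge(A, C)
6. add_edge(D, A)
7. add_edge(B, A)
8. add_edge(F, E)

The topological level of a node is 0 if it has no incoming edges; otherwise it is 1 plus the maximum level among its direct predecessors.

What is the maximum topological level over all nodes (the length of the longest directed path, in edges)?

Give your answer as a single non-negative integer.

Answer: 3

Derivation:
Op 1: add_edge(B, E). Edges now: 1
Op 2: add_edge(F, A). Edges now: 2
Op 3: add_edge(F, G). Edges now: 3
Op 4: add_edge(B, F). Edges now: 4
Op 5: add_edge(A, C). Edges now: 5
Op 6: add_edge(D, A). Edges now: 6
Op 7: add_edge(B, A). Edges now: 7
Op 8: add_edge(F, E). Edges now: 8
Compute levels (Kahn BFS):
  sources (in-degree 0): B, D
  process B: level=0
    B->A: in-degree(A)=2, level(A)>=1
    B->E: in-degree(E)=1, level(E)>=1
    B->F: in-degree(F)=0, level(F)=1, enqueue
  process D: level=0
    D->A: in-degree(A)=1, level(A)>=1
  process F: level=1
    F->A: in-degree(A)=0, level(A)=2, enqueue
    F->E: in-degree(E)=0, level(E)=2, enqueue
    F->G: in-degree(G)=0, level(G)=2, enqueue
  process A: level=2
    A->C: in-degree(C)=0, level(C)=3, enqueue
  process E: level=2
  process G: level=2
  process C: level=3
All levels: A:2, B:0, C:3, D:0, E:2, F:1, G:2
max level = 3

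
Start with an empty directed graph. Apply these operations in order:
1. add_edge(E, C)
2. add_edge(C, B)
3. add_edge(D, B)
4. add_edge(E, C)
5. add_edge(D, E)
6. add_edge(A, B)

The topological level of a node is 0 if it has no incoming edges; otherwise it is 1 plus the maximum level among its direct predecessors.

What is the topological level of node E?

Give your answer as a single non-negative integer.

Op 1: add_edge(E, C). Edges now: 1
Op 2: add_edge(C, B). Edges now: 2
Op 3: add_edge(D, B). Edges now: 3
Op 4: add_edge(E, C) (duplicate, no change). Edges now: 3
Op 5: add_edge(D, E). Edges now: 4
Op 6: add_edge(A, B). Edges now: 5
Compute levels (Kahn BFS):
  sources (in-degree 0): A, D
  process A: level=0
    A->B: in-degree(B)=2, level(B)>=1
  process D: level=0
    D->B: in-degree(B)=1, level(B)>=1
    D->E: in-degree(E)=0, level(E)=1, enqueue
  process E: level=1
    E->C: in-degree(C)=0, level(C)=2, enqueue
  process C: level=2
    C->B: in-degree(B)=0, level(B)=3, enqueue
  process B: level=3
All levels: A:0, B:3, C:2, D:0, E:1
level(E) = 1

Answer: 1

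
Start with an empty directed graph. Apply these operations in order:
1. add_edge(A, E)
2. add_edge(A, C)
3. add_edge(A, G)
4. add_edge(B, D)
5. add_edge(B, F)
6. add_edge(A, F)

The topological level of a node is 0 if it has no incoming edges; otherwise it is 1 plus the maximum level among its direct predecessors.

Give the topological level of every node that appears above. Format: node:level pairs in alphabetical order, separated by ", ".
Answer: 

Op 1: add_edge(A, E). Edges now: 1
Op 2: add_edge(A, C). Edges now: 2
Op 3: add_edge(A, G). Edges now: 3
Op 4: add_edge(B, D). Edges now: 4
Op 5: add_edge(B, F). Edges now: 5
Op 6: add_edge(A, F). Edges now: 6
Compute levels (Kahn BFS):
  sources (in-degree 0): A, B
  process A: level=0
    A->C: in-degree(C)=0, level(C)=1, enqueue
    A->E: in-degree(E)=0, level(E)=1, enqueue
    A->F: in-degree(F)=1, level(F)>=1
    A->G: in-degree(G)=0, level(G)=1, enqueue
  process B: level=0
    B->D: in-degree(D)=0, level(D)=1, enqueue
    B->F: in-degree(F)=0, level(F)=1, enqueue
  process C: level=1
  process E: level=1
  process G: level=1
  process D: level=1
  process F: level=1
All levels: A:0, B:0, C:1, D:1, E:1, F:1, G:1

Answer: A:0, B:0, C:1, D:1, E:1, F:1, G:1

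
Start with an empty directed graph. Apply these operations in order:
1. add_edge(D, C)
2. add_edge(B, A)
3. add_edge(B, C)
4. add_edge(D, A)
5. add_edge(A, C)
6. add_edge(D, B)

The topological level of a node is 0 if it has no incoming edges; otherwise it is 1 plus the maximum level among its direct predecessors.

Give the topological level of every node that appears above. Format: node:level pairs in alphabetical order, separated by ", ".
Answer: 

Op 1: add_edge(D, C). Edges now: 1
Op 2: add_edge(B, A). Edges now: 2
Op 3: add_edge(B, C). Edges now: 3
Op 4: add_edge(D, A). Edges now: 4
Op 5: add_edge(A, C). Edges now: 5
Op 6: add_edge(D, B). Edges now: 6
Compute levels (Kahn BFS):
  sources (in-degree 0): D
  process D: level=0
    D->A: in-degree(A)=1, level(A)>=1
    D->B: in-degree(B)=0, level(B)=1, enqueue
    D->C: in-degree(C)=2, level(C)>=1
  process B: level=1
    B->A: in-degree(A)=0, level(A)=2, enqueue
    B->C: in-degree(C)=1, level(C)>=2
  process A: level=2
    A->C: in-degree(C)=0, level(C)=3, enqueue
  process C: level=3
All levels: A:2, B:1, C:3, D:0

Answer: A:2, B:1, C:3, D:0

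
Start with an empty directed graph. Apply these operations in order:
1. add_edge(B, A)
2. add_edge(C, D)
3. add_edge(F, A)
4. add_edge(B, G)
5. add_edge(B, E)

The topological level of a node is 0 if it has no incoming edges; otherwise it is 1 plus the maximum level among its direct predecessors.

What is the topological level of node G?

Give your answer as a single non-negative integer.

Op 1: add_edge(B, A). Edges now: 1
Op 2: add_edge(C, D). Edges now: 2
Op 3: add_edge(F, A). Edges now: 3
Op 4: add_edge(B, G). Edges now: 4
Op 5: add_edge(B, E). Edges now: 5
Compute levels (Kahn BFS):
  sources (in-degree 0): B, C, F
  process B: level=0
    B->A: in-degree(A)=1, level(A)>=1
    B->E: in-degree(E)=0, level(E)=1, enqueue
    B->G: in-degree(G)=0, level(G)=1, enqueue
  process C: level=0
    C->D: in-degree(D)=0, level(D)=1, enqueue
  process F: level=0
    F->A: in-degree(A)=0, level(A)=1, enqueue
  process E: level=1
  process G: level=1
  process D: level=1
  process A: level=1
All levels: A:1, B:0, C:0, D:1, E:1, F:0, G:1
level(G) = 1

Answer: 1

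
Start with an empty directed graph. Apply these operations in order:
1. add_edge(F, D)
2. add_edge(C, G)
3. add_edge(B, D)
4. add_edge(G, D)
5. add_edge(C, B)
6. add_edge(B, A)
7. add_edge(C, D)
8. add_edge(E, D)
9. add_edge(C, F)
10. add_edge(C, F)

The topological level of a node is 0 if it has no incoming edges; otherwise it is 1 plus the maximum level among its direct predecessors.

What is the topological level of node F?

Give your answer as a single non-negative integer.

Op 1: add_edge(F, D). Edges now: 1
Op 2: add_edge(C, G). Edges now: 2
Op 3: add_edge(B, D). Edges now: 3
Op 4: add_edge(G, D). Edges now: 4
Op 5: add_edge(C, B). Edges now: 5
Op 6: add_edge(B, A). Edges now: 6
Op 7: add_edge(C, D). Edges now: 7
Op 8: add_edge(E, D). Edges now: 8
Op 9: add_edge(C, F). Edges now: 9
Op 10: add_edge(C, F) (duplicate, no change). Edges now: 9
Compute levels (Kahn BFS):
  sources (in-degree 0): C, E
  process C: level=0
    C->B: in-degree(B)=0, level(B)=1, enqueue
    C->D: in-degree(D)=4, level(D)>=1
    C->F: in-degree(F)=0, level(F)=1, enqueue
    C->G: in-degree(G)=0, level(G)=1, enqueue
  process E: level=0
    E->D: in-degree(D)=3, level(D)>=1
  process B: level=1
    B->A: in-degree(A)=0, level(A)=2, enqueue
    B->D: in-degree(D)=2, level(D)>=2
  process F: level=1
    F->D: in-degree(D)=1, level(D)>=2
  process G: level=1
    G->D: in-degree(D)=0, level(D)=2, enqueue
  process A: level=2
  process D: level=2
All levels: A:2, B:1, C:0, D:2, E:0, F:1, G:1
level(F) = 1

Answer: 1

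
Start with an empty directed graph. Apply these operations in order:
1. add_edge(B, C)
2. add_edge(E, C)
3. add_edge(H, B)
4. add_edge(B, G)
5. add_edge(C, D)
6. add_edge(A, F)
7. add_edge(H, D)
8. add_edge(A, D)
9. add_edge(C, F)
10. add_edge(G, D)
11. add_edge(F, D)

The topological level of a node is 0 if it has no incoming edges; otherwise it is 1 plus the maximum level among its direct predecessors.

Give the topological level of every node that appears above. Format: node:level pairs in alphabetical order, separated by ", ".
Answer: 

Op 1: add_edge(B, C). Edges now: 1
Op 2: add_edge(E, C). Edges now: 2
Op 3: add_edge(H, B). Edges now: 3
Op 4: add_edge(B, G). Edges now: 4
Op 5: add_edge(C, D). Edges now: 5
Op 6: add_edge(A, F). Edges now: 6
Op 7: add_edge(H, D). Edges now: 7
Op 8: add_edge(A, D). Edges now: 8
Op 9: add_edge(C, F). Edges now: 9
Op 10: add_edge(G, D). Edges now: 10
Op 11: add_edge(F, D). Edges now: 11
Compute levels (Kahn BFS):
  sources (in-degree 0): A, E, H
  process A: level=0
    A->D: in-degree(D)=4, level(D)>=1
    A->F: in-degree(F)=1, level(F)>=1
  process E: level=0
    E->C: in-degree(C)=1, level(C)>=1
  process H: level=0
    H->B: in-degree(B)=0, level(B)=1, enqueue
    H->D: in-degree(D)=3, level(D)>=1
  process B: level=1
    B->C: in-degree(C)=0, level(C)=2, enqueue
    B->G: in-degree(G)=0, level(G)=2, enqueue
  process C: level=2
    C->D: in-degree(D)=2, level(D)>=3
    C->F: in-degree(F)=0, level(F)=3, enqueue
  process G: level=2
    G->D: in-degree(D)=1, level(D)>=3
  process F: level=3
    F->D: in-degree(D)=0, level(D)=4, enqueue
  process D: level=4
All levels: A:0, B:1, C:2, D:4, E:0, F:3, G:2, H:0

Answer: A:0, B:1, C:2, D:4, E:0, F:3, G:2, H:0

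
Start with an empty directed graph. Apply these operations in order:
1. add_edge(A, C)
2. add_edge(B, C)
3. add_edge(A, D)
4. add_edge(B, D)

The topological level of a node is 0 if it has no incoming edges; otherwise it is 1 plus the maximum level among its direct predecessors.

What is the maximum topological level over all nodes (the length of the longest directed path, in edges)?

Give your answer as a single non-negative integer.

Op 1: add_edge(A, C). Edges now: 1
Op 2: add_edge(B, C). Edges now: 2
Op 3: add_edge(A, D). Edges now: 3
Op 4: add_edge(B, D). Edges now: 4
Compute levels (Kahn BFS):
  sources (in-degree 0): A, B
  process A: level=0
    A->C: in-degree(C)=1, level(C)>=1
    A->D: in-degree(D)=1, level(D)>=1
  process B: level=0
    B->C: in-degree(C)=0, level(C)=1, enqueue
    B->D: in-degree(D)=0, level(D)=1, enqueue
  process C: level=1
  process D: level=1
All levels: A:0, B:0, C:1, D:1
max level = 1

Answer: 1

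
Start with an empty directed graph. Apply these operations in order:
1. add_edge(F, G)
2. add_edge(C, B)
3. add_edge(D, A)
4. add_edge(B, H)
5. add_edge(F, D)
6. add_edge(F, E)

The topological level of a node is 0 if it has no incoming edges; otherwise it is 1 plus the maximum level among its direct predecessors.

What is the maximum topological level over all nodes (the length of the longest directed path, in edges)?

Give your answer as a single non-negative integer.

Op 1: add_edge(F, G). Edges now: 1
Op 2: add_edge(C, B). Edges now: 2
Op 3: add_edge(D, A). Edges now: 3
Op 4: add_edge(B, H). Edges now: 4
Op 5: add_edge(F, D). Edges now: 5
Op 6: add_edge(F, E). Edges now: 6
Compute levels (Kahn BFS):
  sources (in-degree 0): C, F
  process C: level=0
    C->B: in-degree(B)=0, level(B)=1, enqueue
  process F: level=0
    F->D: in-degree(D)=0, level(D)=1, enqueue
    F->E: in-degree(E)=0, level(E)=1, enqueue
    F->G: in-degree(G)=0, level(G)=1, enqueue
  process B: level=1
    B->H: in-degree(H)=0, level(H)=2, enqueue
  process D: level=1
    D->A: in-degree(A)=0, level(A)=2, enqueue
  process E: level=1
  process G: level=1
  process H: level=2
  process A: level=2
All levels: A:2, B:1, C:0, D:1, E:1, F:0, G:1, H:2
max level = 2

Answer: 2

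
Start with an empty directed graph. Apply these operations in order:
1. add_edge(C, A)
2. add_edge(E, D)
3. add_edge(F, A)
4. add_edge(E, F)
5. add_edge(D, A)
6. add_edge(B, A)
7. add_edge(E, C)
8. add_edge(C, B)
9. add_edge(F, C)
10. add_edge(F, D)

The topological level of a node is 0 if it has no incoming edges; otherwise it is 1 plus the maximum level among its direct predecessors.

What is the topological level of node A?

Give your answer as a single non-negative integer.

Answer: 4

Derivation:
Op 1: add_edge(C, A). Edges now: 1
Op 2: add_edge(E, D). Edges now: 2
Op 3: add_edge(F, A). Edges now: 3
Op 4: add_edge(E, F). Edges now: 4
Op 5: add_edge(D, A). Edges now: 5
Op 6: add_edge(B, A). Edges now: 6
Op 7: add_edge(E, C). Edges now: 7
Op 8: add_edge(C, B). Edges now: 8
Op 9: add_edge(F, C). Edges now: 9
Op 10: add_edge(F, D). Edges now: 10
Compute levels (Kahn BFS):
  sources (in-degree 0): E
  process E: level=0
    E->C: in-degree(C)=1, level(C)>=1
    E->D: in-degree(D)=1, level(D)>=1
    E->F: in-degree(F)=0, level(F)=1, enqueue
  process F: level=1
    F->A: in-degree(A)=3, level(A)>=2
    F->C: in-degree(C)=0, level(C)=2, enqueue
    F->D: in-degree(D)=0, level(D)=2, enqueue
  process C: level=2
    C->A: in-degree(A)=2, level(A)>=3
    C->B: in-degree(B)=0, level(B)=3, enqueue
  process D: level=2
    D->A: in-degree(A)=1, level(A)>=3
  process B: level=3
    B->A: in-degree(A)=0, level(A)=4, enqueue
  process A: level=4
All levels: A:4, B:3, C:2, D:2, E:0, F:1
level(A) = 4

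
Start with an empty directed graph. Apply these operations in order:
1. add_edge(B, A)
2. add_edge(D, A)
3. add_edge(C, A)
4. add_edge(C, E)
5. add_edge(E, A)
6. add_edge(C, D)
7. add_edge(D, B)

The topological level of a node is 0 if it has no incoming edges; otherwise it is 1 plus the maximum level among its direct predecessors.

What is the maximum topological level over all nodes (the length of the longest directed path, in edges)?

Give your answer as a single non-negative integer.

Answer: 3

Derivation:
Op 1: add_edge(B, A). Edges now: 1
Op 2: add_edge(D, A). Edges now: 2
Op 3: add_edge(C, A). Edges now: 3
Op 4: add_edge(C, E). Edges now: 4
Op 5: add_edge(E, A). Edges now: 5
Op 6: add_edge(C, D). Edges now: 6
Op 7: add_edge(D, B). Edges now: 7
Compute levels (Kahn BFS):
  sources (in-degree 0): C
  process C: level=0
    C->A: in-degree(A)=3, level(A)>=1
    C->D: in-degree(D)=0, level(D)=1, enqueue
    C->E: in-degree(E)=0, level(E)=1, enqueue
  process D: level=1
    D->A: in-degree(A)=2, level(A)>=2
    D->B: in-degree(B)=0, level(B)=2, enqueue
  process E: level=1
    E->A: in-degree(A)=1, level(A)>=2
  process B: level=2
    B->A: in-degree(A)=0, level(A)=3, enqueue
  process A: level=3
All levels: A:3, B:2, C:0, D:1, E:1
max level = 3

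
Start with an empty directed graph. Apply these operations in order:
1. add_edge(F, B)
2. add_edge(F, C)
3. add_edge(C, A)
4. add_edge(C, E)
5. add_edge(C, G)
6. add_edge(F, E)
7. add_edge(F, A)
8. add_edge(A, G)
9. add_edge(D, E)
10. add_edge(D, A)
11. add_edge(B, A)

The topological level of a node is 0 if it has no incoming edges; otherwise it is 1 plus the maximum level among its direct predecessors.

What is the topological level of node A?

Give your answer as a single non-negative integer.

Op 1: add_edge(F, B). Edges now: 1
Op 2: add_edge(F, C). Edges now: 2
Op 3: add_edge(C, A). Edges now: 3
Op 4: add_edge(C, E). Edges now: 4
Op 5: add_edge(C, G). Edges now: 5
Op 6: add_edge(F, E). Edges now: 6
Op 7: add_edge(F, A). Edges now: 7
Op 8: add_edge(A, G). Edges now: 8
Op 9: add_edge(D, E). Edges now: 9
Op 10: add_edge(D, A). Edges now: 10
Op 11: add_edge(B, A). Edges now: 11
Compute levels (Kahn BFS):
  sources (in-degree 0): D, F
  process D: level=0
    D->A: in-degree(A)=3, level(A)>=1
    D->E: in-degree(E)=2, level(E)>=1
  process F: level=0
    F->A: in-degree(A)=2, level(A)>=1
    F->B: in-degree(B)=0, level(B)=1, enqueue
    F->C: in-degree(C)=0, level(C)=1, enqueue
    F->E: in-degree(E)=1, level(E)>=1
  process B: level=1
    B->A: in-degree(A)=1, level(A)>=2
  process C: level=1
    C->A: in-degree(A)=0, level(A)=2, enqueue
    C->E: in-degree(E)=0, level(E)=2, enqueue
    C->G: in-degree(G)=1, level(G)>=2
  process A: level=2
    A->G: in-degree(G)=0, level(G)=3, enqueue
  process E: level=2
  process G: level=3
All levels: A:2, B:1, C:1, D:0, E:2, F:0, G:3
level(A) = 2

Answer: 2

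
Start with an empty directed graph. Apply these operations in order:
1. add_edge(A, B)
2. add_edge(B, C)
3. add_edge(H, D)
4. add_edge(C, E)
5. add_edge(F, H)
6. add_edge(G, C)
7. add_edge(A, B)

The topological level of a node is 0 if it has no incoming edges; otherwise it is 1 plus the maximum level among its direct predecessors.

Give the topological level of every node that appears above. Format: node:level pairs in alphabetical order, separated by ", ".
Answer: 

Answer: A:0, B:1, C:2, D:2, E:3, F:0, G:0, H:1

Derivation:
Op 1: add_edge(A, B). Edges now: 1
Op 2: add_edge(B, C). Edges now: 2
Op 3: add_edge(H, D). Edges now: 3
Op 4: add_edge(C, E). Edges now: 4
Op 5: add_edge(F, H). Edges now: 5
Op 6: add_edge(G, C). Edges now: 6
Op 7: add_edge(A, B) (duplicate, no change). Edges now: 6
Compute levels (Kahn BFS):
  sources (in-degree 0): A, F, G
  process A: level=0
    A->B: in-degree(B)=0, level(B)=1, enqueue
  process F: level=0
    F->H: in-degree(H)=0, level(H)=1, enqueue
  process G: level=0
    G->C: in-degree(C)=1, level(C)>=1
  process B: level=1
    B->C: in-degree(C)=0, level(C)=2, enqueue
  process H: level=1
    H->D: in-degree(D)=0, level(D)=2, enqueue
  process C: level=2
    C->E: in-degree(E)=0, level(E)=3, enqueue
  process D: level=2
  process E: level=3
All levels: A:0, B:1, C:2, D:2, E:3, F:0, G:0, H:1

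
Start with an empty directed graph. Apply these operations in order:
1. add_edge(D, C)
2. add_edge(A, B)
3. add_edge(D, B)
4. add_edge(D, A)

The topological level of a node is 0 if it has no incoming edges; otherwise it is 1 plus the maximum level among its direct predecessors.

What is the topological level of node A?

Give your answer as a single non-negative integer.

Op 1: add_edge(D, C). Edges now: 1
Op 2: add_edge(A, B). Edges now: 2
Op 3: add_edge(D, B). Edges now: 3
Op 4: add_edge(D, A). Edges now: 4
Compute levels (Kahn BFS):
  sources (in-degree 0): D
  process D: level=0
    D->A: in-degree(A)=0, level(A)=1, enqueue
    D->B: in-degree(B)=1, level(B)>=1
    D->C: in-degree(C)=0, level(C)=1, enqueue
  process A: level=1
    A->B: in-degree(B)=0, level(B)=2, enqueue
  process C: level=1
  process B: level=2
All levels: A:1, B:2, C:1, D:0
level(A) = 1

Answer: 1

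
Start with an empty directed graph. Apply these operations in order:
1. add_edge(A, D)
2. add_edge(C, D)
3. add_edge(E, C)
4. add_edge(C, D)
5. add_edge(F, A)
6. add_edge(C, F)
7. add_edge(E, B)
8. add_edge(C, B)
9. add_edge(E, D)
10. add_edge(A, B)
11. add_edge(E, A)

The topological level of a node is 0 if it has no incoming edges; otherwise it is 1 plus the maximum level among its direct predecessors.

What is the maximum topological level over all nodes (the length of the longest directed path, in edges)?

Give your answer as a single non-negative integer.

Op 1: add_edge(A, D). Edges now: 1
Op 2: add_edge(C, D). Edges now: 2
Op 3: add_edge(E, C). Edges now: 3
Op 4: add_edge(C, D) (duplicate, no change). Edges now: 3
Op 5: add_edge(F, A). Edges now: 4
Op 6: add_edge(C, F). Edges now: 5
Op 7: add_edge(E, B). Edges now: 6
Op 8: add_edge(C, B). Edges now: 7
Op 9: add_edge(E, D). Edges now: 8
Op 10: add_edge(A, B). Edges now: 9
Op 11: add_edge(E, A). Edges now: 10
Compute levels (Kahn BFS):
  sources (in-degree 0): E
  process E: level=0
    E->A: in-degree(A)=1, level(A)>=1
    E->B: in-degree(B)=2, level(B)>=1
    E->C: in-degree(C)=0, level(C)=1, enqueue
    E->D: in-degree(D)=2, level(D)>=1
  process C: level=1
    C->B: in-degree(B)=1, level(B)>=2
    C->D: in-degree(D)=1, level(D)>=2
    C->F: in-degree(F)=0, level(F)=2, enqueue
  process F: level=2
    F->A: in-degree(A)=0, level(A)=3, enqueue
  process A: level=3
    A->B: in-degree(B)=0, level(B)=4, enqueue
    A->D: in-degree(D)=0, level(D)=4, enqueue
  process B: level=4
  process D: level=4
All levels: A:3, B:4, C:1, D:4, E:0, F:2
max level = 4

Answer: 4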